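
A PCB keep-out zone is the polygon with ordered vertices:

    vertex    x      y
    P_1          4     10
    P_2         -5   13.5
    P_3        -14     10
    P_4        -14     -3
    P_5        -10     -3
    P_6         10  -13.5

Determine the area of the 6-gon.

378

Apply the shoelace (surveyor's) formula: 2A = Σ (x_i·y_{i+1} − x_{i+1}·y_i), indices taken mod 6.
Σ = (104) + (139) + (182) + (12) + (165) + (154) = 756
Area = |Σ|/2 = 378.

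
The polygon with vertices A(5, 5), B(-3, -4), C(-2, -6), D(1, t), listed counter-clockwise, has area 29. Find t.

-6

Write out the shoelace sum; only the two edges meeting at D involve t:
2·Area = [((-2)·t − 1·(-6)) + (1·5 − 5·t)] + 5
       = -7·t + 16 = 58
⇒ t = -6.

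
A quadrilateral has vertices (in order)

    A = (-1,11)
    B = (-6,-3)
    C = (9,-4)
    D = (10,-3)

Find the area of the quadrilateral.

Apply the shoelace formula: 2A = Σ (x_i·y_{i+1} − x_{i+1}·y_i), indices taken mod 4.
Σ = (69) + (51) + (13) + (107) = 240
Area = |Σ|/2 = 120.

120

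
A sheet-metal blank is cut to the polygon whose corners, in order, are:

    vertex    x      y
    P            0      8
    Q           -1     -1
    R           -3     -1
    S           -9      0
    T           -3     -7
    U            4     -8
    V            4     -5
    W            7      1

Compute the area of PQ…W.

109.5

Apply Gauss's area formula: 2A = Σ (x_i·y_{i+1} − x_{i+1}·y_i), indices taken mod 8.
Σ = (8) + (-2) + (-9) + (63) + (52) + (12) + (39) + (56) = 219
Area = |Σ|/2 = 109.5.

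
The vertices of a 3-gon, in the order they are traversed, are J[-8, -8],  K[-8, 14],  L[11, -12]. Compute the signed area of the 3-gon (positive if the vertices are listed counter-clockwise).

-209

Cross-terms: -176, -58, -184  ⇒  Σ = -418
Signed area = Σ/2 = -209 (negative ⇒ clockwise traversal).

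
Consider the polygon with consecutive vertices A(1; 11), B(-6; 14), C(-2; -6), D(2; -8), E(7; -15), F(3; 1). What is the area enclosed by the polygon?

141

Apply the shoelace formula: 2A = Σ (x_i·y_{i+1} − x_{i+1}·y_i), indices taken mod 6.
Σ = (80) + (64) + (28) + (26) + (52) + (32) = 282
Area = |Σ|/2 = 141.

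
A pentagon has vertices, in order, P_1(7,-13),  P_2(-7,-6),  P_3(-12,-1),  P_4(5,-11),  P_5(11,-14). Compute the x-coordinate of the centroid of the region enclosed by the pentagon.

-94/55

Apply Gauss's area formula. First the cross-terms c_i = x_i·y_{i+1} − x_{i+1}·y_i:
  -133, -65, 137, 51, -45  ⇒  2A = -55, A = -27.5.
Then Σ (x_i + x_{i+1})·c_i = 282, so x̄ = 282 / (6·(-27.5)) = -94/55.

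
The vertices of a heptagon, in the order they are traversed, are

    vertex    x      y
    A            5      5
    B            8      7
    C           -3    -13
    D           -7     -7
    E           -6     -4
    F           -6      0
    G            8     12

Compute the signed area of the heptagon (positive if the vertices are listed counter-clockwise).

-144

Apply the surveyor's formula: 2A = Σ (x_i·y_{i+1} − x_{i+1}·y_i), indices taken mod 7.
Cross-terms: -5, -83, -70, -14, -24, -72, -20  ⇒  Σ = -288
Signed area = Σ/2 = -144 (negative ⇒ clockwise traversal).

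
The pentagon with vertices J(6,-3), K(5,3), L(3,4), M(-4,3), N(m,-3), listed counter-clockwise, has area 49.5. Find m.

The doubled signed area Σ (x_i y_{i+1} − x_{i+1} y_i) is linear in m.
With m=0 it equals 99; the coefficient of m is -6 (from the two edges through N).
So -6·m + 99 = 2·49.5 = 99 ⇒ m = 0.

0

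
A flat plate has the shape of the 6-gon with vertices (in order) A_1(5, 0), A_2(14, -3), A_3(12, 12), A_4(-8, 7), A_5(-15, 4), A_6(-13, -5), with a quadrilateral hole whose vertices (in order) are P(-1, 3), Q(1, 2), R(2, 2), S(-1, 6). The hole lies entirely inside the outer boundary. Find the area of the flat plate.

Outer boundary:
Apply the shoelace (surveyor's) formula: 2A = Σ (x_i·y_{i+1} − x_{i+1}·y_i), indices taken mod 6.
A_1→A_2: (5)(-3) − (14)(0) = -15
A_2→A_3: (14)(12) − (12)(-3) = 204
A_3→A_4: (12)(7) − (-8)(12) = 180
A_4→A_5: (-8)(4) − (-15)(7) = 73
A_5→A_6: (-15)(-5) − (-13)(4) = 127
A_6→A_1: (-13)(0) − (5)(-5) = 25
Σ = 594
Area = |Σ|/2 = 297.
Hole:
Apply the shoelace formula: 2A = Σ (x_i·y_{i+1} − x_{i+1}·y_i), indices taken mod 4.
P→Q: (-1)(2) − (1)(3) = -5
Q→R: (1)(2) − (2)(2) = -2
R→S: (2)(6) − (-1)(2) = 14
S→P: (-1)(3) − (-1)(6) = 3
Σ = 10
Area = |Σ|/2 = 5.
Net area = 297 − 5 = 292.

292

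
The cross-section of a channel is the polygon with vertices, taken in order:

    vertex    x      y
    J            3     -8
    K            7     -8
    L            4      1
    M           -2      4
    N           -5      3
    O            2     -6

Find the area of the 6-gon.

64.5

J→K: (3)(-8) − (7)(-8) = 32
K→L: (7)(1) − (4)(-8) = 39
L→M: (4)(4) − (-2)(1) = 18
M→N: (-2)(3) − (-5)(4) = 14
N→O: (-5)(-6) − (2)(3) = 24
O→J: (2)(-8) − (3)(-6) = 2
Σ = 129
Area = |Σ|/2 = 64.5.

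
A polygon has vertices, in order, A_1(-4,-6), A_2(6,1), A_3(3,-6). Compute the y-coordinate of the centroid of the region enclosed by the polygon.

Apply the shoelace (surveyor's) formula. First the cross-terms c_i = x_i·y_{i+1} − x_{i+1}·y_i:
  32, -39, -42  ⇒  2A = -49, A = -24.5.
Then Σ (y_i + y_{i+1})·c_i = 539, so ȳ = 539 / (6·(-24.5)) = -11/3.

-11/3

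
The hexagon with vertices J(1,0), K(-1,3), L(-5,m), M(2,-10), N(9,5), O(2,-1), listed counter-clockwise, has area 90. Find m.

-10

The doubled signed area Σ (x_i y_{i+1} − x_{i+1} y_i) is linear in m.
With m=0 it equals 150; the coefficient of m is -3 (from the two edges through L).
So -3·m + 150 = 2·90 = 180 ⇒ m = -10.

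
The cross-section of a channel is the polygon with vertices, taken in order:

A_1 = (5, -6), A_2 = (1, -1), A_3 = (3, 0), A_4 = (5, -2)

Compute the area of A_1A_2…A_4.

11

A_1→A_2: (5)(-1) − (1)(-6) = 1
A_2→A_3: (1)(0) − (3)(-1) = 3
A_3→A_4: (3)(-2) − (5)(0) = -6
A_4→A_1: (5)(-6) − (5)(-2) = -20
Σ = -22
Area = |Σ|/2 = 11.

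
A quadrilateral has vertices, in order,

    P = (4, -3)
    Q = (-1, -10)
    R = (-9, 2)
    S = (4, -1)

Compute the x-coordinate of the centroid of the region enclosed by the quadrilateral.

-361/213

Apply the shoelace (surveyor's) formula. First the cross-terms c_i = x_i·y_{i+1} − x_{i+1}·y_i:
  -43, -92, 1, -8  ⇒  2A = -142, A = -71.
Then Σ (x_i + x_{i+1})·c_i = 722, so x̄ = 722 / (6·(-71)) = -361/213.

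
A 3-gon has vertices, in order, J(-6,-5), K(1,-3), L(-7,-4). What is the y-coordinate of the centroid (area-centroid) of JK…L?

-4

Apply the shoelace formula. First the cross-terms c_i = x_i·y_{i+1} − x_{i+1}·y_i:
  23, -25, 11  ⇒  2A = 9, A = 4.5.
Then Σ (y_i + y_{i+1})·c_i = -108, so ȳ = -108 / (6·4.5) = -4.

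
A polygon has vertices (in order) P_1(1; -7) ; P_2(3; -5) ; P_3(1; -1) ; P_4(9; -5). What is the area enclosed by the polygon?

18

Apply the shoelace (surveyor's) formula: 2A = Σ (x_i·y_{i+1} − x_{i+1}·y_i), indices taken mod 4.
Cross-terms: 16, 2, 4, -58  ⇒  Σ = -36
Area = |Σ|/2 = 18.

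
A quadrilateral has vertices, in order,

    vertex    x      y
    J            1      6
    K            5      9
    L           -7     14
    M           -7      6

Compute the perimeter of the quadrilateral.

|JK| = √((4)² + (3)²) = √25 = 5
|KL| = √((-12)² + (5)²) = √169 = 13
|LM| = √((0)² + (-8)²) = √64 = 8
|MJ| = √((8)² + (0)²) = √64 = 8
Perimeter = 5 + 13 + 8 + 8 = 34.

34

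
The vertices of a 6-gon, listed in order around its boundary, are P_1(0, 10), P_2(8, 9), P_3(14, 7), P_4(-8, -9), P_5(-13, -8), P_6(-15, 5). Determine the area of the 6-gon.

P_1→P_2: (0)(9) − (8)(10) = -80
P_2→P_3: (8)(7) − (14)(9) = -70
P_3→P_4: (14)(-9) − (-8)(7) = -70
P_4→P_5: (-8)(-8) − (-13)(-9) = -53
P_5→P_6: (-13)(5) − (-15)(-8) = -185
P_6→P_1: (-15)(10) − (0)(5) = -150
Σ = -608
Area = |Σ|/2 = 304.

304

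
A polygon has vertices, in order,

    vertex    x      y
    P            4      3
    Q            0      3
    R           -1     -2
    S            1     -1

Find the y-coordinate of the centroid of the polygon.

16/15

Apply the shoelace formula. First the cross-terms c_i = x_i·y_{i+1} − x_{i+1}·y_i:
  12, 3, 3, 7  ⇒  2A = 25, A = 12.5.
Then Σ (y_i + y_{i+1})·c_i = 80, so ȳ = 80 / (6·12.5) = 16/15.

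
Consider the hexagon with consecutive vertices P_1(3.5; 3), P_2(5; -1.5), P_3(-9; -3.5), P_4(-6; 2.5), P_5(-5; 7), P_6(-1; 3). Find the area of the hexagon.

72.875

P_1→P_2: (3.5)(-1.5) − (5)(3) = -20.25
P_2→P_3: (5)(-3.5) − (-9)(-1.5) = -31
P_3→P_4: (-9)(2.5) − (-6)(-3.5) = -43.5
P_4→P_5: (-6)(7) − (-5)(2.5) = -29.5
P_5→P_6: (-5)(3) − (-1)(7) = -8
P_6→P_1: (-1)(3) − (3.5)(3) = -13.5
Σ = -145.75
Area = |Σ|/2 = 72.875.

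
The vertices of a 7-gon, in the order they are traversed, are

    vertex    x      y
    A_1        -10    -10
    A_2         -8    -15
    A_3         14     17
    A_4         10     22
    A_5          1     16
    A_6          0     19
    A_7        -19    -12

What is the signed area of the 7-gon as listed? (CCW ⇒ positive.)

Apply the surveyor's formula: 2A = Σ (x_i·y_{i+1} − x_{i+1}·y_i), indices taken mod 7.
Cross-terms: 70, 74, 138, 138, 19, 361, 70  ⇒  Σ = 870
Signed area = Σ/2 = 435 (positive ⇒ counter-clockwise traversal).

435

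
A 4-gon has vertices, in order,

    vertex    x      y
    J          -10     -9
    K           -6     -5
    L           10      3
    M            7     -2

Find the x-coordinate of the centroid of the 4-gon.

8/9

Apply the shoelace formula. First the cross-terms c_i = x_i·y_{i+1} − x_{i+1}·y_i:
  -4, 32, -41, -83  ⇒  2A = -96, A = -48.
Then Σ (x_i + x_{i+1})·c_i = -256, so x̄ = -256 / (6·(-48)) = 8/9.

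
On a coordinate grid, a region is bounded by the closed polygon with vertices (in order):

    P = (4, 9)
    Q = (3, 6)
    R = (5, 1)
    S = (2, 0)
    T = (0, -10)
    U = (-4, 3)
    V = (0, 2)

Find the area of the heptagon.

Apply the shoelace (surveyor's) formula: 2A = Σ (x_i·y_{i+1} − x_{i+1}·y_i), indices taken mod 7.
Cross-terms: -3, -27, -2, -20, -40, -8, -8  ⇒  Σ = -108
Area = |Σ|/2 = 54.

54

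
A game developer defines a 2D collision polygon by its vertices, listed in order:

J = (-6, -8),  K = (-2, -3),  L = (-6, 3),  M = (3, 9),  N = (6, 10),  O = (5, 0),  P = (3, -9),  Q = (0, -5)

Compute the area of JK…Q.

124.5

Apply the shoelace formula: 2A = Σ (x_i·y_{i+1} − x_{i+1}·y_i), indices taken mod 8.
Σ = (2) + (-24) + (-63) + (-24) + (-50) + (-45) + (-15) + (-30) = -249
Area = |Σ|/2 = 124.5.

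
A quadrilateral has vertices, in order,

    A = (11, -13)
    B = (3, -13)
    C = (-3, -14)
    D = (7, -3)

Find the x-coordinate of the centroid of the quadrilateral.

259/51

Apply the shoelace (surveyor's) formula. First the cross-terms c_i = x_i·y_{i+1} − x_{i+1}·y_i:
  -104, -81, 107, -58  ⇒  2A = -136, A = -68.
Then Σ (x_i + x_{i+1})·c_i = -2072, so x̄ = -2072 / (6·(-68)) = 259/51.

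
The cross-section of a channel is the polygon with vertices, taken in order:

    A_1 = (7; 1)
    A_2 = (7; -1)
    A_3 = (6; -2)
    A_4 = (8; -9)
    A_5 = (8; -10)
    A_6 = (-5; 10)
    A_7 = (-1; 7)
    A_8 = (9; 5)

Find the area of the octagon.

Apply the shoelace formula: 2A = Σ (x_i·y_{i+1} − x_{i+1}·y_i), indices taken mod 8.
Cross-terms: -14, -8, -38, -8, 30, -25, -68, -26  ⇒  Σ = -157
Area = |Σ|/2 = 78.5.

78.5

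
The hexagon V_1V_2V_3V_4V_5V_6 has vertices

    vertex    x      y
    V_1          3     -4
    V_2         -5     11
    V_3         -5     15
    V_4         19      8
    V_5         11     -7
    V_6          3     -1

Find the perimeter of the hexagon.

76

|V_1V_2| = √((-8)² + (15)²) = √289 = 17
|V_2V_3| = √((0)² + (4)²) = √16 = 4
|V_3V_4| = √((24)² + (-7)²) = √625 = 25
|V_4V_5| = √((-8)² + (-15)²) = √289 = 17
|V_5V_6| = √((-8)² + (6)²) = √100 = 10
|V_6V_1| = √((0)² + (-3)²) = √9 = 3
Perimeter = 17 + 4 + 25 + 17 + 10 + 3 = 76.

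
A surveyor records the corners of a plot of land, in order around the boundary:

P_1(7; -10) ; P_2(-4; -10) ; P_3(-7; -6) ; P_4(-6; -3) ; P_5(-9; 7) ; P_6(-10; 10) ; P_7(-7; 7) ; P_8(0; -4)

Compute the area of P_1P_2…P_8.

Σ = (-110) + (-46) + (-15) + (-69) + (-20) + (0) + (28) + (28) = -204
Area = |Σ|/2 = 102.

102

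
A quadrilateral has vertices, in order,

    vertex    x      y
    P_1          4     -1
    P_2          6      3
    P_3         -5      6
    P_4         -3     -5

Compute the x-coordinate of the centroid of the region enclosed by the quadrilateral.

-2/9

Apply the surveyor's formula. First the cross-terms c_i = x_i·y_{i+1} − x_{i+1}·y_i:
  18, 51, 43, 23  ⇒  2A = 135, A = 67.5.
Then Σ (x_i + x_{i+1})·c_i = -90, so x̄ = -90 / (6·67.5) = -2/9.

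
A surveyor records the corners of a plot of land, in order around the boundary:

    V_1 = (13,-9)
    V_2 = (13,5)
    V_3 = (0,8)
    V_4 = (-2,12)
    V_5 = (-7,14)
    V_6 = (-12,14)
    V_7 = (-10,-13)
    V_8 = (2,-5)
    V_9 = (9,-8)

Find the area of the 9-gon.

426

Apply Gauss's area formula: 2A = Σ (x_i·y_{i+1} − x_{i+1}·y_i), indices taken mod 9.
Σ = (182) + (104) + (16) + (56) + (70) + (296) + (76) + (29) + (23) = 852
Area = |Σ|/2 = 426.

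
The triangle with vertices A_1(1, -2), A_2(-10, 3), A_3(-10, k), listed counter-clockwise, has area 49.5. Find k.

-6

The doubled signed area Σ (x_i y_{i+1} − x_{i+1} y_i) is linear in k.
With k=0 it equals 33; the coefficient of k is -11 (from the two edges through A_3).
So -11·k + 33 = 2·49.5 = 99 ⇒ k = -6.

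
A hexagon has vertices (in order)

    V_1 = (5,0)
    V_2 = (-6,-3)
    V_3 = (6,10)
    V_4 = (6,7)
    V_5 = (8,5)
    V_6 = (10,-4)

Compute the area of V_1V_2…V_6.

81.5

Cross-terms: -15, -42, -18, -26, -82, 20  ⇒  Σ = -163
Area = |Σ|/2 = 81.5.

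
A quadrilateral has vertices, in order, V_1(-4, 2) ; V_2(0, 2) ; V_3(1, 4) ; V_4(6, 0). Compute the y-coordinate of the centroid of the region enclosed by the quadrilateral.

58/33

Apply the shoelace (surveyor's) formula. First the cross-terms c_i = x_i·y_{i+1} − x_{i+1}·y_i:
  -8, -2, -24, 12  ⇒  2A = -22, A = -11.
Then Σ (y_i + y_{i+1})·c_i = -116, so ȳ = -116 / (6·(-11)) = 58/33.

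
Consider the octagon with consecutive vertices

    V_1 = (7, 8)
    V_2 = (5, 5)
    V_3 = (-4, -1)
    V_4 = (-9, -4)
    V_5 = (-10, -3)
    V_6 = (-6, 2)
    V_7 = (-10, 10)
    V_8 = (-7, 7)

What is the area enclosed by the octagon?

Σ = (-5) + (15) + (7) + (-13) + (-38) + (-40) + (0) + (-105) = -179
Area = |Σ|/2 = 89.5.

89.5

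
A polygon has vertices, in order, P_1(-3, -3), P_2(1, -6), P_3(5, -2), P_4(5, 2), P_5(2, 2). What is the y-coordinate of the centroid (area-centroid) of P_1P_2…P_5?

Apply Gauss's area formula. First the cross-terms c_i = x_i·y_{i+1} − x_{i+1}·y_i:
  21, 28, 20, 6, 0  ⇒  2A = 75, A = 37.5.
Then Σ (y_i + y_{i+1})·c_i = -389, so ȳ = -389 / (6·37.5) = -389/225.

-389/225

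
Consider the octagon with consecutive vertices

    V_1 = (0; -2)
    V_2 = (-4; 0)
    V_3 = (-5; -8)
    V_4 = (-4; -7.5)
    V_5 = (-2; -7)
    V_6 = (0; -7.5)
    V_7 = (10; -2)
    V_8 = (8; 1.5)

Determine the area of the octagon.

73.75

V_1→V_2: (0)(0) − (-4)(-2) = -8
V_2→V_3: (-4)(-8) − (-5)(0) = 32
V_3→V_4: (-5)(-7.5) − (-4)(-8) = 5.5
V_4→V_5: (-4)(-7) − (-2)(-7.5) = 13
V_5→V_6: (-2)(-7.5) − (0)(-7) = 15
V_6→V_7: (0)(-2) − (10)(-7.5) = 75
V_7→V_8: (10)(1.5) − (8)(-2) = 31
V_8→V_1: (8)(-2) − (0)(1.5) = -16
Σ = 147.5
Area = |Σ|/2 = 73.75.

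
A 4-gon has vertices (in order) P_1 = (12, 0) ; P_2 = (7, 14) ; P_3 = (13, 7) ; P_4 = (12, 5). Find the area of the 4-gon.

22

Apply the shoelace (surveyor's) formula: 2A = Σ (x_i·y_{i+1} − x_{i+1}·y_i), indices taken mod 4.
P_1→P_2: (12)(14) − (7)(0) = 168
P_2→P_3: (7)(7) − (13)(14) = -133
P_3→P_4: (13)(5) − (12)(7) = -19
P_4→P_1: (12)(0) − (12)(5) = -60
Σ = -44
Area = |Σ|/2 = 22.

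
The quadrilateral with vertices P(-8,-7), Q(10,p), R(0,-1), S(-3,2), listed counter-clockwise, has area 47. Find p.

0

The doubled signed area Σ (x_i y_{i+1} − x_{i+1} y_i) is linear in p.
With p=0 it equals 94; the coefficient of p is -8 (from the two edges through Q).
So -8·p + 94 = 2·47 = 94 ⇒ p = 0.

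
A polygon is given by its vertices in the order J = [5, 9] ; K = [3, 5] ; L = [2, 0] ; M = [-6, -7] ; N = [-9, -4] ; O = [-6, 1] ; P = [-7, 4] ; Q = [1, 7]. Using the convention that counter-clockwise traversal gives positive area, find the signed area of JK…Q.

Cross-terms: -2, -10, -14, -39, -33, -17, -53, -26  ⇒  Σ = -194
Signed area = Σ/2 = -97 (negative ⇒ clockwise traversal).

-97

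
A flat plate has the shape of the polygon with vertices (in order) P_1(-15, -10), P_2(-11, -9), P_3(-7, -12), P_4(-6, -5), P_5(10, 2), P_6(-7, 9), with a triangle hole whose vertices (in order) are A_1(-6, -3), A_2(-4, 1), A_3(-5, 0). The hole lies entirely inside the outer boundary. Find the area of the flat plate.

201

Outer boundary:
Apply the surveyor's formula: 2A = Σ (x_i·y_{i+1} − x_{i+1}·y_i), indices taken mod 6.
Σ = (25) + (69) + (-37) + (38) + (104) + (205) = 404
Area = |Σ|/2 = 202.
Hole:
Apply the shoelace formula: 2A = Σ (x_i·y_{i+1} − x_{i+1}·y_i), indices taken mod 3.
Cross-terms: -18, 5, 15  ⇒  Σ = 2
Area = |Σ|/2 = 1.
Net area = 202 − 1 = 201.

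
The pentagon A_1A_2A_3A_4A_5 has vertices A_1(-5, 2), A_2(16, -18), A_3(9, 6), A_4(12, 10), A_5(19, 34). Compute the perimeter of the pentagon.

124

|A_1A_2| = √((21)² + (-20)²) = √841 = 29
|A_2A_3| = √((-7)² + (24)²) = √625 = 25
|A_3A_4| = √((3)² + (4)²) = √25 = 5
|A_4A_5| = √((7)² + (24)²) = √625 = 25
|A_5A_1| = √((-24)² + (-32)²) = √1600 = 40
Perimeter = 29 + 25 + 5 + 25 + 40 = 124.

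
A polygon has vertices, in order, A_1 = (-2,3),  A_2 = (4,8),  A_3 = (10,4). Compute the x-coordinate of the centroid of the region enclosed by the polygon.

4

Apply the shoelace (surveyor's) formula. First the cross-terms c_i = x_i·y_{i+1} − x_{i+1}·y_i:
  -28, -64, 38  ⇒  2A = -54, A = -27.
Then Σ (x_i + x_{i+1})·c_i = -648, so x̄ = -648 / (6·(-27)) = 4.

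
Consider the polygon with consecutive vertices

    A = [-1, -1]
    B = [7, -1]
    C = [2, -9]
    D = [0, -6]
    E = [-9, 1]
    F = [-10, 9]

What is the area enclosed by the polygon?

Apply the surveyor's formula: 2A = Σ (x_i·y_{i+1} − x_{i+1}·y_i), indices taken mod 6.
Σ = (8) + (-61) + (-12) + (-54) + (-71) + (19) = -171
Area = |Σ|/2 = 85.5.

85.5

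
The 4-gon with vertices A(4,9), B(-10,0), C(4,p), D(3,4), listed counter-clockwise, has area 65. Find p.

-1

Write out the shoelace sum; only the two edges meeting at C involve p:
2·Area = [((-10)·p − 4·0) + (4·4 − 3·p)] + 101
       = -13·p + 117 = 130
⇒ p = -1.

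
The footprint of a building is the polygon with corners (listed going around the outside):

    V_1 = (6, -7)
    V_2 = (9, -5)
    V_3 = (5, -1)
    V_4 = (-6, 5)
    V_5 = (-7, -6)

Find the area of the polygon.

112

V_1→V_2: (6)(-5) − (9)(-7) = 33
V_2→V_3: (9)(-1) − (5)(-5) = 16
V_3→V_4: (5)(5) − (-6)(-1) = 19
V_4→V_5: (-6)(-6) − (-7)(5) = 71
V_5→V_1: (-7)(-7) − (6)(-6) = 85
Σ = 224
Area = |Σ|/2 = 112.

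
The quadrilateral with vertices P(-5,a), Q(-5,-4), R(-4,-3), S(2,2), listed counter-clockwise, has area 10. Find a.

Write out the shoelace sum; only the two edges meeting at P involve a:
2·Area = [(2·a − (-5)·2) + ((-5)·(-4) − (-5)·a)] + -3
       = 7·a + 27 = 20
⇒ a = -1.

-1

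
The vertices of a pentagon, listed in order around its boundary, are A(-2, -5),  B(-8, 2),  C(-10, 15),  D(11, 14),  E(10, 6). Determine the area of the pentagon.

Apply the surveyor's formula: 2A = Σ (x_i·y_{i+1} − x_{i+1}·y_i), indices taken mod 5.
A→B: (-2)(2) − (-8)(-5) = -44
B→C: (-8)(15) − (-10)(2) = -100
C→D: (-10)(14) − (11)(15) = -305
D→E: (11)(6) − (10)(14) = -74
E→A: (10)(-5) − (-2)(6) = -38
Σ = -561
Area = |Σ|/2 = 280.5.

280.5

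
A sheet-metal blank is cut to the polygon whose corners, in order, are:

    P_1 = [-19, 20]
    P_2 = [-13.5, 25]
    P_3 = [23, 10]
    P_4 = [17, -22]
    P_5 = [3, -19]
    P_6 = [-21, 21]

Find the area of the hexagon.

1102.5

Cross-terms: -205, -710, -676, -257, -336, -21  ⇒  Σ = -2205
Area = |Σ|/2 = 1102.5.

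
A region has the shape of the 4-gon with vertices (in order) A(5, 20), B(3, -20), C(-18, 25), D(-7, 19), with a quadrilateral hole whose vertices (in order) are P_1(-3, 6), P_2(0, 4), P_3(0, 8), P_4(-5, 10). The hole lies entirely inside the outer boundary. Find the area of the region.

Outer boundary:
Σ = (-160) + (-285) + (-167) + (-235) = -847
Area = |Σ|/2 = 423.5.
Hole:
Apply the shoelace (surveyor's) formula: 2A = Σ (x_i·y_{i+1} − x_{i+1}·y_i), indices taken mod 4.
Σ = (-12) + (0) + (40) + (0) = 28
Area = |Σ|/2 = 14.
Net area = 423.5 − 14 = 409.5.

409.5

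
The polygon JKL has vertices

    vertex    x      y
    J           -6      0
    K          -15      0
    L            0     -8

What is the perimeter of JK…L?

|JK| = √((-9)² + (0)²) = √81 = 9
|KL| = √((15)² + (-8)²) = √289 = 17
|LJ| = √((-6)² + (8)²) = √100 = 10
Perimeter = 9 + 17 + 10 = 36.

36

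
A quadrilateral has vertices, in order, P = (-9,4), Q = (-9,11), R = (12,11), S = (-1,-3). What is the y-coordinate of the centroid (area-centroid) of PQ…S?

5.96

Apply the surveyor's formula. First the cross-terms c_i = x_i·y_{i+1} − x_{i+1}·y_i:
  -63, -231, -25, -31  ⇒  2A = -350, A = -175.
Then Σ (y_i + y_{i+1})·c_i = -6258, so ȳ = -6258 / (6·(-175)) = 5.96.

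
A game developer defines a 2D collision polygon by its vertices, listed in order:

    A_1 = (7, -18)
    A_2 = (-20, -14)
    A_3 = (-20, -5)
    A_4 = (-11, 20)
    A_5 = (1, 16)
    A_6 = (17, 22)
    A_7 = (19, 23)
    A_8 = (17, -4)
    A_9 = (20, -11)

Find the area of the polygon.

1211.5

Apply Gauss's area formula: 2A = Σ (x_i·y_{i+1} − x_{i+1}·y_i), indices taken mod 9.
Σ = (-458) + (-180) + (-455) + (-196) + (-250) + (-27) + (-467) + (-107) + (-283) = -2423
Area = |Σ|/2 = 1211.5.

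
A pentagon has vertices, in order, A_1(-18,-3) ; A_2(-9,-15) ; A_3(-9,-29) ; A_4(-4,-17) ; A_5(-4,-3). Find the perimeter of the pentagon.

70

|A_1A_2| = √((9)² + (-12)²) = √225 = 15
|A_2A_3| = √((0)² + (-14)²) = √196 = 14
|A_3A_4| = √((5)² + (12)²) = √169 = 13
|A_4A_5| = √((0)² + (14)²) = √196 = 14
|A_5A_1| = √((-14)² + (0)²) = √196 = 14
Perimeter = 15 + 14 + 13 + 14 + 14 = 70.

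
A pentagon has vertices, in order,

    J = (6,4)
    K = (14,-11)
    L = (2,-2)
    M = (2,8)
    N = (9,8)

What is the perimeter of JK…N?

54

|JK| = √((8)² + (-15)²) = √289 = 17
|KL| = √((-12)² + (9)²) = √225 = 15
|LM| = √((0)² + (10)²) = √100 = 10
|MN| = √((7)² + (0)²) = √49 = 7
|NJ| = √((-3)² + (-4)²) = √25 = 5
Perimeter = 17 + 15 + 10 + 7 + 5 = 54.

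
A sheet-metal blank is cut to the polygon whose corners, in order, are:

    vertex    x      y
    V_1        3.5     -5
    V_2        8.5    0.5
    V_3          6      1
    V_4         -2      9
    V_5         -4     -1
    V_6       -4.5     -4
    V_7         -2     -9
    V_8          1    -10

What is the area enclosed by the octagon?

Cross-terms: 44.25, 5.5, 56, 38, 11.5, 32.5, 29, 30  ⇒  Σ = 246.75
Area = |Σ|/2 = 123.375.

123.375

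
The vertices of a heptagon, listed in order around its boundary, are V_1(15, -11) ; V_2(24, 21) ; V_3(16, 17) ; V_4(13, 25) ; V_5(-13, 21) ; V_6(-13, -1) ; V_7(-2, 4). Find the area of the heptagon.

Apply the surveyor's formula: 2A = Σ (x_i·y_{i+1} − x_{i+1}·y_i), indices taken mod 7.
V_1→V_2: (15)(21) − (24)(-11) = 579
V_2→V_3: (24)(17) − (16)(21) = 72
V_3→V_4: (16)(25) − (13)(17) = 179
V_4→V_5: (13)(21) − (-13)(25) = 598
V_5→V_6: (-13)(-1) − (-13)(21) = 286
V_6→V_7: (-13)(4) − (-2)(-1) = -54
V_7→V_1: (-2)(-11) − (15)(4) = -38
Σ = 1622
Area = |Σ|/2 = 811.

811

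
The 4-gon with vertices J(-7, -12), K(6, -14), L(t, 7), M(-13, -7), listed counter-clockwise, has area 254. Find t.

The doubled signed area Σ (x_i y_{i+1} − x_{i+1} y_i) is linear in t.
With t=0 it equals 410; the coefficient of t is 7 (from the two edges through L).
So 7·t + 410 = 2·254 = 508 ⇒ t = 14.

14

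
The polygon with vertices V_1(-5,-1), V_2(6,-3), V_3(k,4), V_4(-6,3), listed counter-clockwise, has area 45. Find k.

The doubled signed area Σ (x_i y_{i+1} − x_{i+1} y_i) is linear in k.
With k=0 it equals 90; the coefficient of k is 6 (from the two edges through V_3).
So 6·k + 90 = 2·45 = 90 ⇒ k = 0.

0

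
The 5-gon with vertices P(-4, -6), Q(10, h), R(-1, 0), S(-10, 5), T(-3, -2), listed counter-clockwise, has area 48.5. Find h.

1

The doubled signed area Σ (x_i y_{i+1} − x_{i+1} y_i) is linear in h.
With h=0 it equals 100; the coefficient of h is -3 (from the two edges through Q).
So -3·h + 100 = 2·48.5 = 97 ⇒ h = 1.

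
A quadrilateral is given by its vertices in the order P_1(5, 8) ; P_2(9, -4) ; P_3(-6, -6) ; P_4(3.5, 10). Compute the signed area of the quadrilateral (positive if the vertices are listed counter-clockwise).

-115.5

Apply Gauss's area formula: 2A = Σ (x_i·y_{i+1} − x_{i+1}·y_i), indices taken mod 4.
Σ = (-92) + (-78) + (-39) + (-22) = -231
Signed area = Σ/2 = -115.5 (negative ⇒ clockwise traversal).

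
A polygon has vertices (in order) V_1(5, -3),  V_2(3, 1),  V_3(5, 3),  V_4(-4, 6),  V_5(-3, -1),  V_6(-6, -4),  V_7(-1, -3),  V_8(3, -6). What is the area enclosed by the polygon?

Σ = (14) + (4) + (42) + (22) + (6) + (14) + (15) + (21) = 138
Area = |Σ|/2 = 69.

69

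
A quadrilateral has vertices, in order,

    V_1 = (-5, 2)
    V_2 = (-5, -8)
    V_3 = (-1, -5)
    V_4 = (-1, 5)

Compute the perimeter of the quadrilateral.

|V_1V_2| = √((0)² + (-10)²) = √100 = 10
|V_2V_3| = √((4)² + (3)²) = √25 = 5
|V_3V_4| = √((0)² + (10)²) = √100 = 10
|V_4V_1| = √((-4)² + (-3)²) = √25 = 5
Perimeter = 10 + 5 + 10 + 5 = 30.

30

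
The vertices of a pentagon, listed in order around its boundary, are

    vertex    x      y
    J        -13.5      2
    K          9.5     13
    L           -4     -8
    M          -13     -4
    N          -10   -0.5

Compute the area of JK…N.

183.375

Apply Gauss's area formula: 2A = Σ (x_i·y_{i+1} − x_{i+1}·y_i), indices taken mod 5.
J→K: (-13.5)(13) − (9.5)(2) = -194.5
K→L: (9.5)(-8) − (-4)(13) = -24
L→M: (-4)(-4) − (-13)(-8) = -88
M→N: (-13)(-0.5) − (-10)(-4) = -33.5
N→J: (-10)(2) − (-13.5)(-0.5) = -26.75
Σ = -366.75
Area = |Σ|/2 = 183.375.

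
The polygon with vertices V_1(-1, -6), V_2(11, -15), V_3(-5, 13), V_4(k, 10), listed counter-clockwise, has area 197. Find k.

The doubled signed area Σ (x_i y_{i+1} − x_{i+1} y_i) is linear in k.
With k=0 it equals 109; the coefficient of k is -19 (from the two edges through V_4).
So -19·k + 109 = 2·197 = 394 ⇒ k = -15.

-15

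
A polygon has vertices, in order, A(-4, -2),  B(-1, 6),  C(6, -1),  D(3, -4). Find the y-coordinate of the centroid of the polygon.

Apply the shoelace formula. First the cross-terms c_i = x_i·y_{i+1} − x_{i+1}·y_i:
  -26, -35, -21, -22  ⇒  2A = -104, A = -52.
Then Σ (y_i + y_{i+1})·c_i = -42, so ȳ = -42 / (6·(-52)) = 7/52.

7/52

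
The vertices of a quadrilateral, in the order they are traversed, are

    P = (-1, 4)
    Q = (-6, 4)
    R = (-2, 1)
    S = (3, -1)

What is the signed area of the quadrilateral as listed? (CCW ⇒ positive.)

16

Cross-terms: 20, 2, -1, 11  ⇒  Σ = 32
Signed area = Σ/2 = 16 (positive ⇒ counter-clockwise traversal).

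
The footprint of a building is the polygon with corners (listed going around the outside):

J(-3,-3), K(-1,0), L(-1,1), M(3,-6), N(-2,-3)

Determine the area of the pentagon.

12.5

Apply the shoelace formula: 2A = Σ (x_i·y_{i+1} − x_{i+1}·y_i), indices taken mod 5.
Cross-terms: -3, -1, 3, -21, -3  ⇒  Σ = -25
Area = |Σ|/2 = 12.5.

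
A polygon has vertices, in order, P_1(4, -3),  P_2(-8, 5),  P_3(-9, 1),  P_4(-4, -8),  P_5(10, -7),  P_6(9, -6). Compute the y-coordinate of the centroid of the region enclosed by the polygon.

Apply the shoelace (surveyor's) formula. First the cross-terms c_i = x_i·y_{i+1} − x_{i+1}·y_i:
  -4, 37, 76, 108, 3, -3  ⇒  2A = 217, A = 108.5.
Then Σ (y_i + y_{i+1})·c_i = -1950, so ȳ = -1950 / (6·108.5) = -650/217.

-650/217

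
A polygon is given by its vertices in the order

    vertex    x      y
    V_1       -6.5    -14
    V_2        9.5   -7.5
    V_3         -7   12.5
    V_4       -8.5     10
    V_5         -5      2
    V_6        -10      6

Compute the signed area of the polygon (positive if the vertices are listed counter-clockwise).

Apply the shoelace formula: 2A = Σ (x_i·y_{i+1} − x_{i+1}·y_i), indices taken mod 6.
Cross-terms: 181.75, 66.25, 36.25, 33, -10, 179  ⇒  Σ = 486.25
Signed area = Σ/2 = 243.125 (positive ⇒ counter-clockwise traversal).

243.125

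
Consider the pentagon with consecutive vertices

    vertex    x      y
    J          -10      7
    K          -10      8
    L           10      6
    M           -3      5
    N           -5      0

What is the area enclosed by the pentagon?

46

Apply Gauss's area formula: 2A = Σ (x_i·y_{i+1} − x_{i+1}·y_i), indices taken mod 5.
Σ = (-10) + (-140) + (68) + (25) + (-35) = -92
Area = |Σ|/2 = 46.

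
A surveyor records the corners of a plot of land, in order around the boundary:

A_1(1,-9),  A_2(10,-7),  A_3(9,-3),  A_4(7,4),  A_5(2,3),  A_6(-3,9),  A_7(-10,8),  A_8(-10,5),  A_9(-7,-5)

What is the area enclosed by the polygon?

Apply the shoelace formula: 2A = Σ (x_i·y_{i+1} − x_{i+1}·y_i), indices taken mod 9.
Σ = (83) + (33) + (57) + (13) + (27) + (66) + (30) + (85) + (68) = 462
Area = |Σ|/2 = 231.

231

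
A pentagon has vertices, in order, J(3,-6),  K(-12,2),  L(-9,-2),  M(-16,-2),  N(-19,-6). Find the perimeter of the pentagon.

56

|JK| = √((-15)² + (8)²) = √289 = 17
|KL| = √((3)² + (-4)²) = √25 = 5
|LM| = √((-7)² + (0)²) = √49 = 7
|MN| = √((-3)² + (-4)²) = √25 = 5
|NJ| = √((22)² + (0)²) = √484 = 22
Perimeter = 17 + 5 + 7 + 5 + 22 = 56.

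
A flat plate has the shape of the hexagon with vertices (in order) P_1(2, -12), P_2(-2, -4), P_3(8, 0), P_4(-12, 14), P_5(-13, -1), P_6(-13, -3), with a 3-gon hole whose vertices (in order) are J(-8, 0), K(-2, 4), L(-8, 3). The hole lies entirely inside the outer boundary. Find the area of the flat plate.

Outer boundary:
Σ = (-32) + (32) + (112) + (194) + (26) + (162) = 494
Area = |Σ|/2 = 247.
Hole:
J→K: (-8)(4) − (-2)(0) = -32
K→L: (-2)(3) − (-8)(4) = 26
L→J: (-8)(0) − (-8)(3) = 24
Σ = 18
Area = |Σ|/2 = 9.
Net area = 247 − 9 = 238.

238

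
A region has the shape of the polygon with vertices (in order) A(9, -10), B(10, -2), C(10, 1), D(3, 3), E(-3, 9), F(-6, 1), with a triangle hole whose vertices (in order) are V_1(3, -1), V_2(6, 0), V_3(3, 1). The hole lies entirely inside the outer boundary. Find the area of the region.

135.5

Outer boundary:
Apply the shoelace (surveyor's) formula: 2A = Σ (x_i·y_{i+1} − x_{i+1}·y_i), indices taken mod 6.
Σ = (82) + (30) + (27) + (36) + (51) + (51) = 277
Area = |Σ|/2 = 138.5.
Hole:
Cross-terms: 6, 6, -6  ⇒  Σ = 6
Area = |Σ|/2 = 3.
Net area = 138.5 − 3 = 135.5.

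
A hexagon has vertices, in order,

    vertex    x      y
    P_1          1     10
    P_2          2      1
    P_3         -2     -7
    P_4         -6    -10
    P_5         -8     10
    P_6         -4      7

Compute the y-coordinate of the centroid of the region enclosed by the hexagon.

1.0859375

Apply Gauss's area formula. First the cross-terms c_i = x_i·y_{i+1} − x_{i+1}·y_i:
  -19, -12, -22, -140, -16, -47  ⇒  2A = -256, A = -128.
Then Σ (y_i + y_{i+1})·c_i = -834, so ȳ = -834 / (6·(-128)) = 1.0859375.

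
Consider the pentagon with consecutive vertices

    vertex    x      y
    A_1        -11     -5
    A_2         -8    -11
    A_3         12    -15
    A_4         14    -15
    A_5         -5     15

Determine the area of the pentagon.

Apply Gauss's area formula: 2A = Σ (x_i·y_{i+1} − x_{i+1}·y_i), indices taken mod 5.
Cross-terms: 81, 252, 30, 135, 190  ⇒  Σ = 688
Area = |Σ|/2 = 344.

344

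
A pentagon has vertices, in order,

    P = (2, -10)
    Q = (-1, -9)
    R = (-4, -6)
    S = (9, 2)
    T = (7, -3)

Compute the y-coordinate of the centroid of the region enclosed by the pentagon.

Apply the shoelace formula. First the cross-terms c_i = x_i·y_{i+1} − x_{i+1}·y_i:
  -28, -30, 46, -41, -64  ⇒  2A = -117, A = -58.5.
Then Σ (y_i + y_{i+1})·c_i = 1671, so ȳ = 1671 / (6·(-58.5)) = -557/117.

-557/117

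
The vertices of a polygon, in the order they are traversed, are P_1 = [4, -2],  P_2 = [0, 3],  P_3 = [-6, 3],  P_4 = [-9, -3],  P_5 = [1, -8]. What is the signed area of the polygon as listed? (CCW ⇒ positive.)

90

Apply the shoelace formula: 2A = Σ (x_i·y_{i+1} − x_{i+1}·y_i), indices taken mod 5.
Σ = (12) + (18) + (45) + (75) + (30) = 180
Signed area = Σ/2 = 90 (positive ⇒ counter-clockwise traversal).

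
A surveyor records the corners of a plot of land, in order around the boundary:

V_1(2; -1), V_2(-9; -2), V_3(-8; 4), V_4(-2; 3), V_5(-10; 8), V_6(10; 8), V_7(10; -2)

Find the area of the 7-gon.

Apply the shoelace formula: 2A = Σ (x_i·y_{i+1} − x_{i+1}·y_i), indices taken mod 7.
Cross-terms: -13, -52, -16, 14, -160, -100, -6  ⇒  Σ = -333
Area = |Σ|/2 = 166.5.

166.5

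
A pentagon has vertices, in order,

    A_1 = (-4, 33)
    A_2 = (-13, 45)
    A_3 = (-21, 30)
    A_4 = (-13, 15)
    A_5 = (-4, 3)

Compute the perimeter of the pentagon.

|A_1A_2| = √((-9)² + (12)²) = √225 = 15
|A_2A_3| = √((-8)² + (-15)²) = √289 = 17
|A_3A_4| = √((8)² + (-15)²) = √289 = 17
|A_4A_5| = √((9)² + (-12)²) = √225 = 15
|A_5A_1| = √((0)² + (30)²) = √900 = 30
Perimeter = 15 + 17 + 17 + 15 + 30 = 94.

94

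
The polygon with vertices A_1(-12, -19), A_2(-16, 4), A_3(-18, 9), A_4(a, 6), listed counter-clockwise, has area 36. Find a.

-19

The doubled signed area Σ (x_i y_{i+1} − x_{i+1} y_i) is linear in a.
With a=0 it equals -460; the coefficient of a is -28 (from the two edges through A_4).
So -28·a + -460 = 2·36 = 72 ⇒ a = -19.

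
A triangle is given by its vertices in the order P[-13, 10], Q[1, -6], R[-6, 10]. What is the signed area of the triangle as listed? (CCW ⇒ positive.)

Σ = (68) + (-26) + (70) = 112
Signed area = Σ/2 = 56 (positive ⇒ counter-clockwise traversal).

56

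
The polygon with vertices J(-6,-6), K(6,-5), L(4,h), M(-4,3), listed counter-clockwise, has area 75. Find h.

1

The doubled signed area Σ (x_i y_{i+1} − x_{i+1} y_i) is linear in h.
With h=0 it equals 140; the coefficient of h is 10 (from the two edges through L).
So 10·h + 140 = 2·75 = 150 ⇒ h = 1.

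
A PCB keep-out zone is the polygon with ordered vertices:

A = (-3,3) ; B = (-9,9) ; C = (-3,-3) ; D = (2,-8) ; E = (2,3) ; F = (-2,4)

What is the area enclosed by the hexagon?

63

Σ = (0) + (54) + (30) + (22) + (14) + (6) = 126
Area = |Σ|/2 = 63.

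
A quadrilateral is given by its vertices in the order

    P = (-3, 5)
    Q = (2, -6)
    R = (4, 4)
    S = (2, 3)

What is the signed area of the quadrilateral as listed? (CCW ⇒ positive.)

Apply the shoelace formula: 2A = Σ (x_i·y_{i+1} − x_{i+1}·y_i), indices taken mod 4.
P→Q: (-3)(-6) − (2)(5) = 8
Q→R: (2)(4) − (4)(-6) = 32
R→S: (4)(3) − (2)(4) = 4
S→P: (2)(5) − (-3)(3) = 19
Σ = 63
Signed area = Σ/2 = 31.5 (positive ⇒ counter-clockwise traversal).

31.5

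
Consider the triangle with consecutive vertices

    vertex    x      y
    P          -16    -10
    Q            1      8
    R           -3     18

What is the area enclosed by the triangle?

121

Cross-terms: -118, 42, 318  ⇒  Σ = 242
Area = |Σ|/2 = 121.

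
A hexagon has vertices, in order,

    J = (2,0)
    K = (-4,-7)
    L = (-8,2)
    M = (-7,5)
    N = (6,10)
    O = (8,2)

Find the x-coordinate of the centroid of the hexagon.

Apply Gauss's area formula. First the cross-terms c_i = x_i·y_{i+1} − x_{i+1}·y_i:
  -14, -64, -26, -100, -68, -4  ⇒  2A = -276, A = -138.
Then Σ (x_i + x_{i+1})·c_i = 294, so x̄ = 294 / (6·(-138)) = -49/138.

-49/138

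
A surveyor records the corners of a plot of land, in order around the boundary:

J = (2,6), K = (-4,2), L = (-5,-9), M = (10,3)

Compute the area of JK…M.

101.5

Σ = (28) + (46) + (75) + (54) = 203
Area = |Σ|/2 = 101.5.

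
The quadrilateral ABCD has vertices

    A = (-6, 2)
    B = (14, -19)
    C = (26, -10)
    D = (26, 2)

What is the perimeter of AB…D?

|AB| = √((20)² + (-21)²) = √841 = 29
|BC| = √((12)² + (9)²) = √225 = 15
|CD| = √((0)² + (12)²) = √144 = 12
|DA| = √((-32)² + (0)²) = √1024 = 32
Perimeter = 29 + 15 + 12 + 32 = 88.

88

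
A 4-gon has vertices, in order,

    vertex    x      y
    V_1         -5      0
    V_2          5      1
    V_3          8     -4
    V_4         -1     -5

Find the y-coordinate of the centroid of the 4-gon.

-100/51

Apply Gauss's area formula. First the cross-terms c_i = x_i·y_{i+1} − x_{i+1}·y_i:
  -5, -28, -44, -25  ⇒  2A = -102, A = -51.
Then Σ (y_i + y_{i+1})·c_i = 600, so ȳ = 600 / (6·(-51)) = -100/51.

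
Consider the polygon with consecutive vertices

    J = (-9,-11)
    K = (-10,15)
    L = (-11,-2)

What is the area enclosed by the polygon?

21.5

Σ = (-245) + (185) + (103) = 43
Area = |Σ|/2 = 21.5.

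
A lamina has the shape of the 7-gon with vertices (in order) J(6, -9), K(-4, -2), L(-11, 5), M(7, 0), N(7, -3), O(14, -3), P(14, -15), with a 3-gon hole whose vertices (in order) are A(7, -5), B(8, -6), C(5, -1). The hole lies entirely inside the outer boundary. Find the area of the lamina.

163.5

Outer boundary:
Apply the shoelace formula: 2A = Σ (x_i·y_{i+1} − x_{i+1}·y_i), indices taken mod 7.
Σ = (-48) + (-42) + (-35) + (-21) + (21) + (-168) + (-36) = -329
Area = |Σ|/2 = 164.5.
Hole:
Apply the shoelace formula: 2A = Σ (x_i·y_{i+1} − x_{i+1}·y_i), indices taken mod 3.
Cross-terms: -2, 22, -18  ⇒  Σ = 2
Area = |Σ|/2 = 1.
Net area = 164.5 − 1 = 163.5.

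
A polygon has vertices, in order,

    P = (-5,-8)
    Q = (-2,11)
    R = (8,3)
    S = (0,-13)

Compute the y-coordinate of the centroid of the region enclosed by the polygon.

-146/167

Apply the surveyor's formula. First the cross-terms c_i = x_i·y_{i+1} − x_{i+1}·y_i:
  -71, -94, -104, -65  ⇒  2A = -334, A = -167.
Then Σ (y_i + y_{i+1})·c_i = 876, so ȳ = 876 / (6·(-167)) = -146/167.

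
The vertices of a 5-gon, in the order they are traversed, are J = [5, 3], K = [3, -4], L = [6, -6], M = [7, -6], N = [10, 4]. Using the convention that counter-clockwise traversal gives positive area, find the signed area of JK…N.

Apply the shoelace (surveyor's) formula: 2A = Σ (x_i·y_{i+1} − x_{i+1}·y_i), indices taken mod 5.
Σ = (-29) + (6) + (6) + (88) + (10) = 81
Signed area = Σ/2 = 40.5 (positive ⇒ counter-clockwise traversal).

40.5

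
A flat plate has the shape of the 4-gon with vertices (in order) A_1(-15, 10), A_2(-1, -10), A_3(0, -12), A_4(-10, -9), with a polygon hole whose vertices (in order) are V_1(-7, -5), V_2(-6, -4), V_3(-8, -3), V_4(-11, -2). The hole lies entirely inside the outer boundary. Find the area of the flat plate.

Outer boundary:
Apply the surveyor's formula: 2A = Σ (x_i·y_{i+1} − x_{i+1}·y_i), indices taken mod 4.
Σ = (160) + (12) + (-120) + (-235) = -183
Area = |Σ|/2 = 91.5.
Hole:
Apply Gauss's area formula: 2A = Σ (x_i·y_{i+1} − x_{i+1}·y_i), indices taken mod 4.
Σ = (-2) + (-14) + (-17) + (41) = 8
Area = |Σ|/2 = 4.
Net area = 91.5 − 4 = 87.5.

87.5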